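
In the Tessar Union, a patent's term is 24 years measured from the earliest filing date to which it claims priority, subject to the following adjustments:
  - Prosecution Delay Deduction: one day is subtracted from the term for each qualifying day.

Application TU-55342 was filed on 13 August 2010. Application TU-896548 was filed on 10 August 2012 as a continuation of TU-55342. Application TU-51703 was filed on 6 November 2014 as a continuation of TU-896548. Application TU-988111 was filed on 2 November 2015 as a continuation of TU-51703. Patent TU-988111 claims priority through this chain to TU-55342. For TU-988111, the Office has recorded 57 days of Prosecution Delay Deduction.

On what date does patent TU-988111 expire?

2034-06-17

Earliest priority filing: 13 August 2010.
Base term: 13 August 2010 + 24 years → 13 August 2034.
Prosecution Delay Deduction: −57 days → 17 June 2034.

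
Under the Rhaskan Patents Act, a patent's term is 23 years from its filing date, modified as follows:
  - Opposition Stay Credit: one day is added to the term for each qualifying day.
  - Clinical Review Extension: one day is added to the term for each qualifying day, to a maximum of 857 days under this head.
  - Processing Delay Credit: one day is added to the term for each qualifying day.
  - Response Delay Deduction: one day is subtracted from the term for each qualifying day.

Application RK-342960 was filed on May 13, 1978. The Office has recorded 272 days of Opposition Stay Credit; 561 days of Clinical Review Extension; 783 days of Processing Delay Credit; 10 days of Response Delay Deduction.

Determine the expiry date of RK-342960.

2005-10-05

Base term: filing date + 23 years → 13 May 2001.
Opposition Stay Credit: +272 days → 9 February 2002.
Clinical Review Extension: 561 days (within the 857-day cap) → +561 days → 24 August 2003.
Processing Delay Credit: +783 days → 15 October 2005.
Response Delay Deduction: −10 days → 5 October 2005.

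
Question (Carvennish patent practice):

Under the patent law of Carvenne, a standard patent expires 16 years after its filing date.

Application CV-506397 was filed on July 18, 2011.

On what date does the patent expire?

July 18, 2027

Filing date + 16 years → 18 July 2027.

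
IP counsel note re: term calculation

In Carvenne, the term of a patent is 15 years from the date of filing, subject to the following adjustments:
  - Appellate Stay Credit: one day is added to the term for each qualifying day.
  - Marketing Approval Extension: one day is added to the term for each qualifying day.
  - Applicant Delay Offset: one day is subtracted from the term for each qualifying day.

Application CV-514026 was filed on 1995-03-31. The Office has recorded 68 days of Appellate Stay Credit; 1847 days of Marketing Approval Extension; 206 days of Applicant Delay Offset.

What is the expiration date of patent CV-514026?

2014-12-04

Base term: filing date + 15 years → 31 March 2010.
Appellate Stay Credit: +68 days → 7 June 2010.
Marketing Approval Extension: +1847 days → 28 June 2015.
Applicant Delay Offset: −206 days → 4 December 2014.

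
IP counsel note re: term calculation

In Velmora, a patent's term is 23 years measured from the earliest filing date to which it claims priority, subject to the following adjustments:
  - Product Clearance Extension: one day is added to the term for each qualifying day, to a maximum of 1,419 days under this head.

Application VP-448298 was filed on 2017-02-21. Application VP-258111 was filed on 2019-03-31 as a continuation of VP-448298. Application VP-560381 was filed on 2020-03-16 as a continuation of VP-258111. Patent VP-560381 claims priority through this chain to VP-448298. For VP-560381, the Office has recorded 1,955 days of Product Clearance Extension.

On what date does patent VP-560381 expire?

Earliest priority filing: 21 February 2017.
Base term: 21 February 2017 + 23 years → 21 February 2040.
Product Clearance Extension: 1955 days claimed exceeds the 1419-day cap, so +1419 days → 10 January 2044.

2044-01-10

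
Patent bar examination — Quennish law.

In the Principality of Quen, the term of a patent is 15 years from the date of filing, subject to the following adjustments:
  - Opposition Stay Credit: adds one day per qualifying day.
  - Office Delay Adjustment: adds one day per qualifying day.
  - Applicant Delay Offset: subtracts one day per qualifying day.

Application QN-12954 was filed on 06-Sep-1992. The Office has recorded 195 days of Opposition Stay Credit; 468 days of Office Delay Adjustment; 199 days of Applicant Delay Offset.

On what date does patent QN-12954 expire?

December 13, 2008

Base term: filing date + 15 years → 6 September 2007.
Opposition Stay Credit: +195 days → 19 March 2008.
Office Delay Adjustment: +468 days → 30 June 2009.
Applicant Delay Offset: −199 days → 13 December 2008.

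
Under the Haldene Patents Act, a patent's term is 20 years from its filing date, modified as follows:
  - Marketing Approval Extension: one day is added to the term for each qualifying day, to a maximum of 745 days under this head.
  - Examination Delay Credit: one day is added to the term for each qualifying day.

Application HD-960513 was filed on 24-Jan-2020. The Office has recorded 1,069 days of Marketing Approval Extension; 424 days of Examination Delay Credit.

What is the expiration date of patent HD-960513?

Base term: filing date + 20 years → 24 January 2040.
Marketing Approval Extension: 1069 days claimed exceeds the 745-day cap, so +745 days → 7 February 2042.
Examination Delay Credit: +424 days → 7 April 2043.

2043-04-07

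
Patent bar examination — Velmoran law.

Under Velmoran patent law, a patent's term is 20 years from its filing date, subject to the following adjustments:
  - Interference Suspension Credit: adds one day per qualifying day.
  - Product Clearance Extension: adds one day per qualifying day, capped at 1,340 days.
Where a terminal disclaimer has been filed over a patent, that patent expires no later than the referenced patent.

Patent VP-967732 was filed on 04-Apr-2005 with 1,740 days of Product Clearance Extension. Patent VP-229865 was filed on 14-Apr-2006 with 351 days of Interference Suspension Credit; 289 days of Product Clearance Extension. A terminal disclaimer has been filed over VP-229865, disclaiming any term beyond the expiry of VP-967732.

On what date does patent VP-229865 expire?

Natural term of VP-229865:
  Base: filing + 20 years → 14 April 2026.
  Interference Suspension Credit: +351 days → 31 March 2027.
  Product Clearance Extension: 289 days (within the 1340-day cap) → +289 days → 14 January 2028.
Expiry of referenced patent VP-967732:
  Base: filing + 20 years → 4 April 2025.
  Product Clearance Extension: 1740 days claimed exceeds the 1340-day cap, so +1340 days → 4 December 2028.
Terminal disclaimer: VP-229865 expires on the earlier of 14 January 2028 and 4 December 2028.

January 14, 2028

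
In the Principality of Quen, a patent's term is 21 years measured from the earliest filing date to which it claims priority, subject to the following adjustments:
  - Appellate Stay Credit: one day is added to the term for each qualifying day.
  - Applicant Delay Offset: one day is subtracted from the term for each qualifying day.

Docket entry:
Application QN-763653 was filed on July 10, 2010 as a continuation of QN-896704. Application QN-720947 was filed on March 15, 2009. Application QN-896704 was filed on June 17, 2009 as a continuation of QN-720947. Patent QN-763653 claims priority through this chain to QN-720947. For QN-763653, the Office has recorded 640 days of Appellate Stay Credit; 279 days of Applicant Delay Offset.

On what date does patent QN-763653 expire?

March 11, 2031

Earliest priority filing: 15 March 2009.
Base term: 15 March 2009 + 21 years → 15 March 2030.
Appellate Stay Credit: +640 days → 15 December 2031.
Applicant Delay Offset: −279 days → 11 March 2031.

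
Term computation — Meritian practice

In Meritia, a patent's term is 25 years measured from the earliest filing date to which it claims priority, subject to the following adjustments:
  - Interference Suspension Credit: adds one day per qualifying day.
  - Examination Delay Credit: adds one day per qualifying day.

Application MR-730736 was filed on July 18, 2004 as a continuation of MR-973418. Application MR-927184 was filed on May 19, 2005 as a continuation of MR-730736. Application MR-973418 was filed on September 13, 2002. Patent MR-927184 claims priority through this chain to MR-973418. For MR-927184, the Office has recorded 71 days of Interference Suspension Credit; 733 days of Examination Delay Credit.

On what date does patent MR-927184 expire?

Earliest priority filing: 13 September 2002.
Base term: 13 September 2002 + 25 years → 13 September 2027.
Interference Suspension Credit: +71 days → 23 November 2027.
Examination Delay Credit: +733 days → 25 November 2029.

November 25, 2029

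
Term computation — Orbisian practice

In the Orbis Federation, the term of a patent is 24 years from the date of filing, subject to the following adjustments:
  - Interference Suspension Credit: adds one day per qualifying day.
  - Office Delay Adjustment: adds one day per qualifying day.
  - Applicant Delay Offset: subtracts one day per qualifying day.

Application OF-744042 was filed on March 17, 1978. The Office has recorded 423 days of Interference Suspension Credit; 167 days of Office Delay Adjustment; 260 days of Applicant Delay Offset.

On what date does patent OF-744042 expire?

2003-02-10

Base term: filing date + 24 years → 17 March 2002.
Interference Suspension Credit: +423 days → 14 May 2003.
Office Delay Adjustment: +167 days → 28 October 2003.
Applicant Delay Offset: −260 days → 10 February 2003.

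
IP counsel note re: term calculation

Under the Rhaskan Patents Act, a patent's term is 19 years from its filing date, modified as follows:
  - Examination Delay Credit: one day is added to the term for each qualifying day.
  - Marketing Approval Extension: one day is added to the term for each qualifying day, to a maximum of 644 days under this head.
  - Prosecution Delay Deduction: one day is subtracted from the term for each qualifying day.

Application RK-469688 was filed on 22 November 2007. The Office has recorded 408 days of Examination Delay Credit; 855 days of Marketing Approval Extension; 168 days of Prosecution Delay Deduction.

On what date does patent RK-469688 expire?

2029-04-24

Base term: filing date + 19 years → 22 November 2026.
Examination Delay Credit: +408 days → 4 January 2028.
Marketing Approval Extension: 855 days claimed exceeds the 644-day cap, so +644 days → 9 October 2029.
Prosecution Delay Deduction: −168 days → 24 April 2029.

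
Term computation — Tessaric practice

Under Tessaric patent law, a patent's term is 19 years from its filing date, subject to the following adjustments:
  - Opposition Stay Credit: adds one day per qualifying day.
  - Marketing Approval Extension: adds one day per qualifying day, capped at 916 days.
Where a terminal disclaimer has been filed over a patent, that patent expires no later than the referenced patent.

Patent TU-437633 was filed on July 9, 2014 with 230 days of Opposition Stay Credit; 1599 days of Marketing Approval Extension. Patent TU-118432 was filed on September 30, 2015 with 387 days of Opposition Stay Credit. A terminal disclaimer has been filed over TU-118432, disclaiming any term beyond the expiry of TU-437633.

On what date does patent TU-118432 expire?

Natural term of TU-118432:
  Base: filing + 19 years → 30 September 2034.
  Opposition Stay Credit: +387 days → 22 October 2035.
Expiry of referenced patent TU-437633:
  Base: filing + 19 years → 9 July 2033.
  Opposition Stay Credit: +230 days → 24 February 2034.
  Marketing Approval Extension: 1599 days claimed exceeds the 916-day cap, so +916 days → 28 August 2036.
Terminal disclaimer: TU-118432 expires on the earlier of 22 October 2035 and 28 August 2036.

October 22, 2035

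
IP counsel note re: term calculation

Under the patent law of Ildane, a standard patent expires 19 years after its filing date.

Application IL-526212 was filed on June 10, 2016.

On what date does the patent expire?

June 10, 2035

Filing date + 19 years → 10 June 2035.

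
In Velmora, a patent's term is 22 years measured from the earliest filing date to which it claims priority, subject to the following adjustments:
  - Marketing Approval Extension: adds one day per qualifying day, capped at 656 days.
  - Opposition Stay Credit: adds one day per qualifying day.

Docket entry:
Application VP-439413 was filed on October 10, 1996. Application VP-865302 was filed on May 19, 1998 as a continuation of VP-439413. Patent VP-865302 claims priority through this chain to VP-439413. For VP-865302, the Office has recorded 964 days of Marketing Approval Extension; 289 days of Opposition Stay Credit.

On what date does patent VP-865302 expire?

Earliest priority filing: 10 October 1996.
Base term: 10 October 1996 + 22 years → 10 October 2018.
Marketing Approval Extension: 964 days claimed exceeds the 656-day cap, so +656 days → 27 July 2020.
Opposition Stay Credit: +289 days → 12 May 2021.

2021-05-12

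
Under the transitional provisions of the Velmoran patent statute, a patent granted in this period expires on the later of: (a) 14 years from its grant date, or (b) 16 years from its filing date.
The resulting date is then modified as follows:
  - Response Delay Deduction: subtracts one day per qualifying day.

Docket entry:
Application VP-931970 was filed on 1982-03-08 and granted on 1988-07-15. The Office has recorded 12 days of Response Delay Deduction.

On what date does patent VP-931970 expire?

July 3, 2002

(a) grant + 14 years → 15 July 2002.
(b) filing + 16 years → 8 March 1998.
Later of the two: 15 July 2002.
Response Delay Deduction: −12 days → 3 July 2002.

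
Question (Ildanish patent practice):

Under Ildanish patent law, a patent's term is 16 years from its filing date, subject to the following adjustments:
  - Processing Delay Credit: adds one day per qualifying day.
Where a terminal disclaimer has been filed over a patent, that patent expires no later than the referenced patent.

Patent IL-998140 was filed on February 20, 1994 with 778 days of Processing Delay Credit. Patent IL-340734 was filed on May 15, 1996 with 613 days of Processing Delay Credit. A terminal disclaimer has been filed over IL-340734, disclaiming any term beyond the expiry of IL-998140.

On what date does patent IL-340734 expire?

Natural term of IL-340734:
  Base: filing + 16 years → 15 May 2012.
  Processing Delay Credit: +613 days → 18 January 2014.
Expiry of referenced patent IL-998140:
  Base: filing + 16 years → 20 February 2010.
  Processing Delay Credit: +778 days → 8 April 2012.
Terminal disclaimer: IL-340734 expires on the earlier of 18 January 2014 and 8 April 2012.

April 8, 2012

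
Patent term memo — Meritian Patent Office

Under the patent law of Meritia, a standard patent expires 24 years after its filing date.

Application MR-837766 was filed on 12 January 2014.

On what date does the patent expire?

Filing date + 24 years → 12 January 2038.

2038-01-12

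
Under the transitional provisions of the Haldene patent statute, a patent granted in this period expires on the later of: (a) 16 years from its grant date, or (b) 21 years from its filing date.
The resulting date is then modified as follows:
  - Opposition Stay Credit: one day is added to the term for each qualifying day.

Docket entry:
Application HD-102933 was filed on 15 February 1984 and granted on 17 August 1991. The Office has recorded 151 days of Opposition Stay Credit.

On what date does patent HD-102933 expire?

2008-01-15

(a) grant + 16 years → 17 August 2007.
(b) filing + 21 years → 15 February 2005.
Later of the two: 17 August 2007.
Opposition Stay Credit: +151 days → 15 January 2008.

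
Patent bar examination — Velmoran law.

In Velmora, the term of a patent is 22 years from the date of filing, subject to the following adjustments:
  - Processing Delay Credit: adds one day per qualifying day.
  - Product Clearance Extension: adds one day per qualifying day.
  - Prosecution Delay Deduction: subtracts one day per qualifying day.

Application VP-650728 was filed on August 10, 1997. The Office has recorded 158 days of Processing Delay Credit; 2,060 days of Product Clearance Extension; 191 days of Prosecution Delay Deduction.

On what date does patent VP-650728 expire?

Base term: filing date + 22 years → 10 August 2019.
Processing Delay Credit: +158 days → 15 January 2020.
Product Clearance Extension: +2060 days → 5 September 2025.
Prosecution Delay Deduction: −191 days → 26 February 2025.

February 26, 2025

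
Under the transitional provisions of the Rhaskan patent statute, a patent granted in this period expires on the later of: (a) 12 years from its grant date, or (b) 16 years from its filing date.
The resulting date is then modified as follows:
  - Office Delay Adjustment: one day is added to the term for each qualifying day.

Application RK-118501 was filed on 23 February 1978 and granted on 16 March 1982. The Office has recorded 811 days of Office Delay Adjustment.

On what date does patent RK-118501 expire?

1996-06-04

(a) grant + 12 years → 16 March 1994.
(b) filing + 16 years → 23 February 1994.
Later of the two: 16 March 1994.
Office Delay Adjustment: +811 days → 4 June 1996.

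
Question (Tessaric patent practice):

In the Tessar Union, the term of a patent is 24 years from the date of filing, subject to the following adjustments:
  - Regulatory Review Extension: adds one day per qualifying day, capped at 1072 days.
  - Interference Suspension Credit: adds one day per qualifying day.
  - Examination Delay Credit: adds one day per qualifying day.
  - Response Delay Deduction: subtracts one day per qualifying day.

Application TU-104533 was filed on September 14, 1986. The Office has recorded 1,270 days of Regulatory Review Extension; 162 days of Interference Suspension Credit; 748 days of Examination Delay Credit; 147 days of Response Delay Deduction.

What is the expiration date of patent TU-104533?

Base term: filing date + 24 years → 14 September 2010.
Regulatory Review Extension: 1270 days claimed exceeds the 1072-day cap, so +1072 days → 21 August 2013.
Interference Suspension Credit: +162 days → 30 January 2014.
Examination Delay Credit: +748 days → 17 February 2016.
Response Delay Deduction: −147 days → 23 September 2015.

2015-09-23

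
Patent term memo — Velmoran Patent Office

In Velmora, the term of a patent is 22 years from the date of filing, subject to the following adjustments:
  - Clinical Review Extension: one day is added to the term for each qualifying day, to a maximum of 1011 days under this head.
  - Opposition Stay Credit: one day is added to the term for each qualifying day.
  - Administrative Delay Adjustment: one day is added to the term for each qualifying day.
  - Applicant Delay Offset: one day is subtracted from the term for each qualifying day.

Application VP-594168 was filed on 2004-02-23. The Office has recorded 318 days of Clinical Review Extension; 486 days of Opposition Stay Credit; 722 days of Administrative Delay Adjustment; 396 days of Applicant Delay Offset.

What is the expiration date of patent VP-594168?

Base term: filing date + 22 years → 23 February 2026.
Clinical Review Extension: 318 days (within the 1011-day cap) → +318 days → 7 January 2027.
Opposition Stay Credit: +486 days → 7 May 2028.
Administrative Delay Adjustment: +722 days → 29 April 2030.
Applicant Delay Offset: −396 days → 29 March 2029.

March 29, 2029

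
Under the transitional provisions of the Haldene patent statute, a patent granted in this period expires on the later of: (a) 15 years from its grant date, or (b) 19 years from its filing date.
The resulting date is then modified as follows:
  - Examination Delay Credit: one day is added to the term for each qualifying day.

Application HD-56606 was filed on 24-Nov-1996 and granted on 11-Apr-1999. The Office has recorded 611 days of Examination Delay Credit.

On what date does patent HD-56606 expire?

2017-07-27

(a) grant + 15 years → 11 April 2014.
(b) filing + 19 years → 24 November 2015.
Later of the two: 24 November 2015.
Examination Delay Credit: +611 days → 27 July 2017.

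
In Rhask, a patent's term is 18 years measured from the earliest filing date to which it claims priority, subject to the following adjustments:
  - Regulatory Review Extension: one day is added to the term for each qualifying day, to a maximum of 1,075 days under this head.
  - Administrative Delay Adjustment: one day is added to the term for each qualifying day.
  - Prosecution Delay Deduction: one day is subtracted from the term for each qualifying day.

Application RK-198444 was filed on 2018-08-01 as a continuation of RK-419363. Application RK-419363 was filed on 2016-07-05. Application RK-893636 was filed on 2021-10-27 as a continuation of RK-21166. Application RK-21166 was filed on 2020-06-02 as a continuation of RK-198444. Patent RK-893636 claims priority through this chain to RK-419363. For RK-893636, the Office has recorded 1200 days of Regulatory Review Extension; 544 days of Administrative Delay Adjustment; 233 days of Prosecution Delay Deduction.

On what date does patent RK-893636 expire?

Earliest priority filing: 5 July 2016.
Base term: 5 July 2016 + 18 years → 5 July 2034.
Regulatory Review Extension: 1200 days claimed exceeds the 1075-day cap, so +1075 days → 14 June 2037.
Administrative Delay Adjustment: +544 days → 10 December 2038.
Prosecution Delay Deduction: −233 days → 21 April 2038.

2038-04-21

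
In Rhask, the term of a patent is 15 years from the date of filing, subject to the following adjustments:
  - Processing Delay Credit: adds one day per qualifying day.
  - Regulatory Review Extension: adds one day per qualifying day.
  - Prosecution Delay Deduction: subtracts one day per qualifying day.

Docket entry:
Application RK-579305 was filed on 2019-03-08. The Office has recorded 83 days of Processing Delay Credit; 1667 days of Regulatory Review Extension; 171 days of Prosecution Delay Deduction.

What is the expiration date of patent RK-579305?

Base term: filing date + 15 years → 8 March 2034.
Processing Delay Credit: +83 days → 30 May 2034.
Regulatory Review Extension: +1667 days → 22 December 2038.
Prosecution Delay Deduction: −171 days → 4 July 2038.

July 4, 2038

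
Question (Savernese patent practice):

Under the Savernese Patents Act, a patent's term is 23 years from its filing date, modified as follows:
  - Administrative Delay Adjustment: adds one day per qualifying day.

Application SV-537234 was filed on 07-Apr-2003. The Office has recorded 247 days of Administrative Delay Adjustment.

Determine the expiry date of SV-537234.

Base term: filing date + 23 years → 7 April 2026.
Administrative Delay Adjustment: +247 days → 10 December 2026.

December 10, 2026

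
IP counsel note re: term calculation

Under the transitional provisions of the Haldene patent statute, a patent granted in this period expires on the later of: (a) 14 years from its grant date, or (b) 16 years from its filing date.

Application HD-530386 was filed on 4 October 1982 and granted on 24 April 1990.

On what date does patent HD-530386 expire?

2004-04-24

(a) grant + 14 years → 24 April 2004.
(b) filing + 16 years → 4 October 1998.
Later of the two: 24 April 2004.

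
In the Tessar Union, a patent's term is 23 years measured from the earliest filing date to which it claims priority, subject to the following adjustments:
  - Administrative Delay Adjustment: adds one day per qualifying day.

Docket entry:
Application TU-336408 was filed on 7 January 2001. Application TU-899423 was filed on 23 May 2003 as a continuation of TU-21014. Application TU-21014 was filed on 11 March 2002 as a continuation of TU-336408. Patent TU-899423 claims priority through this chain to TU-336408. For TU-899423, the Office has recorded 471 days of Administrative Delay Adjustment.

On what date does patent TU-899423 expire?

Earliest priority filing: 7 January 2001.
Base term: 7 January 2001 + 23 years → 7 January 2024.
Administrative Delay Adjustment: +471 days → 22 April 2025.

2025-04-22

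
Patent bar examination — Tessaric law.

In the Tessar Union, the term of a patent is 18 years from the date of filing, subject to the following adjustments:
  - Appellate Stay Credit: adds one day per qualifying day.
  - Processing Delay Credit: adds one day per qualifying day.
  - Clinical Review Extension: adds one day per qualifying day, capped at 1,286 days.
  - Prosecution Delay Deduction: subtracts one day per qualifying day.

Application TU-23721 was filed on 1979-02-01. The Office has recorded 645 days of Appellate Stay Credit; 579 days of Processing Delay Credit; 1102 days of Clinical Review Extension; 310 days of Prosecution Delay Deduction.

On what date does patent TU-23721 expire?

2002-08-10

Base term: filing date + 18 years → 1 February 1997.
Appellate Stay Credit: +645 days → 8 November 1998.
Processing Delay Credit: +579 days → 9 June 2000.
Clinical Review Extension: 1102 days (within the 1286-day cap) → +1102 days → 16 June 2003.
Prosecution Delay Deduction: −310 days → 10 August 2002.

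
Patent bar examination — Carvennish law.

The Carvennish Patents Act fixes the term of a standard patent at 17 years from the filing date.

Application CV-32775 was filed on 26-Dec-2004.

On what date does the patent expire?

December 26, 2021

Filing date + 17 years → 26 December 2021.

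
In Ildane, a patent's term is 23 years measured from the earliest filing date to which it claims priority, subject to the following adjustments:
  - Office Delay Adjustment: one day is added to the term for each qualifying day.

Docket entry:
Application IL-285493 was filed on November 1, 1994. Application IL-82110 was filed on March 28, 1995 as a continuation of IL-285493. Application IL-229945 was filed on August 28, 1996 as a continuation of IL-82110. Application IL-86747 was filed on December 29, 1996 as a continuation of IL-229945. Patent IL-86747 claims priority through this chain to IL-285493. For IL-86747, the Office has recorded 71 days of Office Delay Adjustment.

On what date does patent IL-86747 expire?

2018-01-11

Earliest priority filing: 1 November 1994.
Base term: 1 November 1994 + 23 years → 1 November 2017.
Office Delay Adjustment: +71 days → 11 January 2018.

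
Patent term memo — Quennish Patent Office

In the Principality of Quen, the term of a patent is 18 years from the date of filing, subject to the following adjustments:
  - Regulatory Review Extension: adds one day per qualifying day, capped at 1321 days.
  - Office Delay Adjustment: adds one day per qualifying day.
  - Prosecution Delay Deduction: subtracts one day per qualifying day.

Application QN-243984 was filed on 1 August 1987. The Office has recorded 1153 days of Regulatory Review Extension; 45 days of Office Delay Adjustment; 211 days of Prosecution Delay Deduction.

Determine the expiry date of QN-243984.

Base term: filing date + 18 years → 1 August 2005.
Regulatory Review Extension: 1153 days (within the 1321-day cap) → +1153 days → 27 September 2008.
Office Delay Adjustment: +45 days → 11 November 2008.
Prosecution Delay Deduction: −211 days → 14 April 2008.

2008-04-14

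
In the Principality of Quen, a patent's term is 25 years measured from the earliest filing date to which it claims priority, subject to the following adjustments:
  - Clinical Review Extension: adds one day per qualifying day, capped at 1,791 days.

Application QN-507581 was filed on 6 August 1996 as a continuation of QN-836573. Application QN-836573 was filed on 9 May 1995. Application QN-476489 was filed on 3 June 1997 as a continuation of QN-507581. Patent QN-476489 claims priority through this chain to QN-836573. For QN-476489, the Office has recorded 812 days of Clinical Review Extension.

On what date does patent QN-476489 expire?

July 30, 2022

Earliest priority filing: 9 May 1995.
Base term: 9 May 1995 + 25 years → 9 May 2020.
Clinical Review Extension: 812 days (within the 1791-day cap) → +812 days → 30 July 2022.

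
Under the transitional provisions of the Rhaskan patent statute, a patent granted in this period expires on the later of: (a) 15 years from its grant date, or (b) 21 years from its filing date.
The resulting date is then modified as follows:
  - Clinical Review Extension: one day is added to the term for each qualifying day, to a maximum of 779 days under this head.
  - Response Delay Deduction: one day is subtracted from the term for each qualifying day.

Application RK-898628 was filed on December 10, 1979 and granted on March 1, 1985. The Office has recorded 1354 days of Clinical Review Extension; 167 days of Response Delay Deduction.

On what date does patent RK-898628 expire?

August 14, 2002

(a) grant + 15 years → 1 March 2000.
(b) filing + 21 years → 10 December 2000.
Later of the two: 10 December 2000.
Clinical Review Extension: 1354 days claimed exceeds the 779-day cap, so +779 days → 28 January 2003.
Response Delay Deduction: −167 days → 14 August 2002.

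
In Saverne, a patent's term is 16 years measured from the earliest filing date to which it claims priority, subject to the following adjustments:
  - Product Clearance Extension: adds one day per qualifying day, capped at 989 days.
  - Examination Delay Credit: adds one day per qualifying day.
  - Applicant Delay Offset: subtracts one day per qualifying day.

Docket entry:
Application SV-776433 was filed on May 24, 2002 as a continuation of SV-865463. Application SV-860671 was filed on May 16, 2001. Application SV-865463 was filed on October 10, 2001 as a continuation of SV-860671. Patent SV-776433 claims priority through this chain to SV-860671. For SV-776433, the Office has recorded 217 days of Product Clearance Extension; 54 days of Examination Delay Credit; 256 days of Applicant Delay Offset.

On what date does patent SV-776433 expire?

2017-05-31

Earliest priority filing: 16 May 2001.
Base term: 16 May 2001 + 16 years → 16 May 2017.
Product Clearance Extension: 217 days (within the 989-day cap) → +217 days → 19 December 2017.
Examination Delay Credit: +54 days → 11 February 2018.
Applicant Delay Offset: −256 days → 31 May 2017.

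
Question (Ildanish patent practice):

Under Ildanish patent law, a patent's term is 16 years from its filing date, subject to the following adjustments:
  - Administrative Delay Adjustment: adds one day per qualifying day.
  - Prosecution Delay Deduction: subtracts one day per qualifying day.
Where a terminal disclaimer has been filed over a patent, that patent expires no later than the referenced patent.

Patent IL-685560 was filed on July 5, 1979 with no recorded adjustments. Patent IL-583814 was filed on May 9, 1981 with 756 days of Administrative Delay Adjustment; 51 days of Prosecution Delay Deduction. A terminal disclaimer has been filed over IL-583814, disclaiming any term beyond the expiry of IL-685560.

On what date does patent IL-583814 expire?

1995-07-05

Natural term of IL-583814:
  Base: filing + 16 years → 9 May 1997.
  Administrative Delay Adjustment: +756 days → 4 June 1999.
  Prosecution Delay Deduction: −51 days → 14 April 1999.
Expiry of referenced patent IL-685560:
  Base: filing + 16 years → 5 July 1995.
Terminal disclaimer: IL-583814 expires on the earlier of 14 April 1999 and 5 July 1995.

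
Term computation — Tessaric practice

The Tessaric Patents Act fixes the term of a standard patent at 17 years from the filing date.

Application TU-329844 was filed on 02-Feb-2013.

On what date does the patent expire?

February 2, 2030

Filing date + 17 years → 2 February 2030.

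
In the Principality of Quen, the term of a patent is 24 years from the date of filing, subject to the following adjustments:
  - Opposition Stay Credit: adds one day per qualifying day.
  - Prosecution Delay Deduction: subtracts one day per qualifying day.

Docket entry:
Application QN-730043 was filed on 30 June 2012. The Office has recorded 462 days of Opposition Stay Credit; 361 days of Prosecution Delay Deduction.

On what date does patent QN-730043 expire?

October 9, 2036

Base term: filing date + 24 years → 30 June 2036.
Opposition Stay Credit: +462 days → 5 October 2037.
Prosecution Delay Deduction: −361 days → 9 October 2036.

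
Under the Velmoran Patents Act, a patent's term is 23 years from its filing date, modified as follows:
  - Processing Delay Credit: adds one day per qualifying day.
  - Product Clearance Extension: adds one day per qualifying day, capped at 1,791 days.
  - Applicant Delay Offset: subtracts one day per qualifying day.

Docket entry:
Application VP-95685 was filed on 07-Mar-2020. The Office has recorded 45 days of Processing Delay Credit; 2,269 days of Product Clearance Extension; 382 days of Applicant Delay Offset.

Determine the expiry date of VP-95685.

February 28, 2047

Base term: filing date + 23 years → 7 March 2043.
Processing Delay Credit: +45 days → 21 April 2043.
Product Clearance Extension: 2269 days claimed exceeds the 1791-day cap, so +1791 days → 16 March 2048.
Applicant Delay Offset: −382 days → 28 February 2047.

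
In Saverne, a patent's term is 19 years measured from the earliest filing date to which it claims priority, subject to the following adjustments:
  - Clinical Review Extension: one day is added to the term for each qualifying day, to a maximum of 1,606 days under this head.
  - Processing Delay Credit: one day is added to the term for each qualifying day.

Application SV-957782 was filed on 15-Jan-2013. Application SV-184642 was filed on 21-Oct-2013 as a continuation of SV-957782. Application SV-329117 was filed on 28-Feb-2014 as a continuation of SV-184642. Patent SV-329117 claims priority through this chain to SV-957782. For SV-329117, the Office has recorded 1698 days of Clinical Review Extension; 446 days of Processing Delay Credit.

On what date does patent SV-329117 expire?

2037-08-28

Earliest priority filing: 15 January 2013.
Base term: 15 January 2013 + 19 years → 15 January 2032.
Clinical Review Extension: 1698 days claimed exceeds the 1606-day cap, so +1606 days → 8 June 2036.
Processing Delay Credit: +446 days → 28 August 2037.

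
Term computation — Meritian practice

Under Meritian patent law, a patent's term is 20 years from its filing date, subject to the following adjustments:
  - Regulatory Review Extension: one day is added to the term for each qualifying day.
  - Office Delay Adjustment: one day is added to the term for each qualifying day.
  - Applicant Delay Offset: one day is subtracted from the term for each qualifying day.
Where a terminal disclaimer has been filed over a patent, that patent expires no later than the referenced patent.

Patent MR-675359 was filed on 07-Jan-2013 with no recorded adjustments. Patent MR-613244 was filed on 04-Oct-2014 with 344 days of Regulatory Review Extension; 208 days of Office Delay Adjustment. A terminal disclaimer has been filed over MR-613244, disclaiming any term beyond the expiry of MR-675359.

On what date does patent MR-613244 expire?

2033-01-07

Natural term of MR-613244:
  Base: filing + 20 years → 4 October 2034.
  Regulatory Review Extension: +344 days → 13 September 2035.
  Office Delay Adjustment: +208 days → 8 April 2036.
Expiry of referenced patent MR-675359:
  Base: filing + 20 years → 7 January 2033.
Terminal disclaimer: MR-613244 expires on the earlier of 8 April 2036 and 7 January 2033.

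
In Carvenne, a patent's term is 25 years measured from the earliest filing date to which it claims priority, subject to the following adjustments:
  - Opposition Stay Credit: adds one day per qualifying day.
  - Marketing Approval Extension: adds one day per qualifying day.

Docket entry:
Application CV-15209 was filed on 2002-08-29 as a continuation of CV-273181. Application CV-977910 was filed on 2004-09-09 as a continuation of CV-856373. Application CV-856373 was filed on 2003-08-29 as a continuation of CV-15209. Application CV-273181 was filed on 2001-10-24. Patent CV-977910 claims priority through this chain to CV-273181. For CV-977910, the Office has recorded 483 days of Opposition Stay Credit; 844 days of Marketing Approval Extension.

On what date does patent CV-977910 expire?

2030-06-12

Earliest priority filing: 24 October 2001.
Base term: 24 October 2001 + 25 years → 24 October 2026.
Opposition Stay Credit: +483 days → 19 February 2028.
Marketing Approval Extension: +844 days → 12 June 2030.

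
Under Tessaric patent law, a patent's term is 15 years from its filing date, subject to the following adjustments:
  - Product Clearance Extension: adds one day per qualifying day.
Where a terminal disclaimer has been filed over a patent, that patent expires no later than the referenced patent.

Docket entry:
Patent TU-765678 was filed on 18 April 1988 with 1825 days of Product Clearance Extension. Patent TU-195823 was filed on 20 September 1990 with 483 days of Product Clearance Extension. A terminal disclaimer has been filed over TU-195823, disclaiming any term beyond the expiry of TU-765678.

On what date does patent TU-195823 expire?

2007-01-16

Natural term of TU-195823:
  Base: filing + 15 years → 20 September 2005.
  Product Clearance Extension: +483 days → 16 January 2007.
Expiry of referenced patent TU-765678:
  Base: filing + 15 years → 18 April 2003.
  Product Clearance Extension: +1825 days → 16 April 2008.
Terminal disclaimer: TU-195823 expires on the earlier of 16 January 2007 and 16 April 2008.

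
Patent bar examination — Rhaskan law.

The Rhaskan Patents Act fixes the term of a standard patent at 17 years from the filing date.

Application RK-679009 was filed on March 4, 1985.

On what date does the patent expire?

Filing date + 17 years → 4 March 2002.

March 4, 2002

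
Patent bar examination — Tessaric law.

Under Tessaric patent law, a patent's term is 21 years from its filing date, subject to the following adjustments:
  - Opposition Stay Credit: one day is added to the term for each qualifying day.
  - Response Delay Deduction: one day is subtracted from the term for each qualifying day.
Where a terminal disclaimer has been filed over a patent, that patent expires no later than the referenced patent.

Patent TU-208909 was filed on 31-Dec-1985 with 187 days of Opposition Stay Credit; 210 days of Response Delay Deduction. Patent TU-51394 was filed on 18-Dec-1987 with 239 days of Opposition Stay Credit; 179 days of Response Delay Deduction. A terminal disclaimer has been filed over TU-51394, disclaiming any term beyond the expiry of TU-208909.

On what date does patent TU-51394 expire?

Natural term of TU-51394:
  Base: filing + 21 years → 18 December 2008.
  Opposition Stay Credit: +239 days → 14 August 2009.
  Response Delay Deduction: −179 days → 16 February 2009.
Expiry of referenced patent TU-208909:
  Base: filing + 21 years → 31 December 2006.
  Opposition Stay Credit: +187 days → 6 July 2007.
  Response Delay Deduction: −210 days → 8 December 2006.
Terminal disclaimer: TU-51394 expires on the earlier of 16 February 2009 and 8 December 2006.

December 8, 2006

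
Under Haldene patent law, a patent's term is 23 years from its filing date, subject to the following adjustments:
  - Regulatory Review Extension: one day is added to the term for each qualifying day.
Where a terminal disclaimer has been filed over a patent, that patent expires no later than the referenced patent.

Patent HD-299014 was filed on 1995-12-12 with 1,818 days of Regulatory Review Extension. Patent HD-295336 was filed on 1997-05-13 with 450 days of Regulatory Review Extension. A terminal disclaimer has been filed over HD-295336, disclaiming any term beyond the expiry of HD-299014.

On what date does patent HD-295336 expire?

2021-08-06

Natural term of HD-295336:
  Base: filing + 23 years → 13 May 2020.
  Regulatory Review Extension: +450 days → 6 August 2021.
Expiry of referenced patent HD-299014:
  Base: filing + 23 years → 12 December 2018.
  Regulatory Review Extension: +1818 days → 4 December 2023.
Terminal disclaimer: HD-295336 expires on the earlier of 6 August 2021 and 4 December 2023.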